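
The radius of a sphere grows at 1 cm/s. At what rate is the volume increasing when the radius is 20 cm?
1600π cm³/s

V = (4/3)πr³
dV/dt = dV/dr · dr/dt = 4πr² · 1
At r = 20: dV/dt = 1600π cm³/s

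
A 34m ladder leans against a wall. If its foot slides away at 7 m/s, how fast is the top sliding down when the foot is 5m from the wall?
35√1131/1131 ≈ 1.041 m/s

x² + y² = 34²
2x·dx/dt + 2y·dy/dt = 0
dy/dt = -x/y · dx/dt = -5/√1131 · 7 = -35√1131/1131 m/s
The top is descending at 35√1131/1131 ≈ 1.041 m/s.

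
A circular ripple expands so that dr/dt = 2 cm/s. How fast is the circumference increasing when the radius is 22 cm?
4π cm/s

C = 2πr
dC/dt = 2π · dr/dt = 2π · 2 = 4π cm/s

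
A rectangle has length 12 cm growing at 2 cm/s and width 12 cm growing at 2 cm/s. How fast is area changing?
48 cm²/s

A = lw
dA/dt = w·dl/dt + l·dw/dt = 12·2 + 12·2 = 48 cm²/s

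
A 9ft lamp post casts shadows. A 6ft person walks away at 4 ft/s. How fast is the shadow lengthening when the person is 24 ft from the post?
8 ft/s

By similar triangles: 9/(x+s) = 6/s
Solving: s = 6x/3
ds/dt = 6/3 · dx/dt = 2 · 4 = 8 ft/s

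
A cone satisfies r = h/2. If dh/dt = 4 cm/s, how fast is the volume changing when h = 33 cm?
1089π cm³/s

V = (1/3)π(h/2)²h = πh³/12
dV/dt = πh²/4 · 4
At h = 33: dV/dt = 1089π cm³/s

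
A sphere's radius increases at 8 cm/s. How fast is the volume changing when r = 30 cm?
28800π cm³/s

V = (4/3)πr³
dV/dt = dV/dr · dr/dt = 4πr² · 8
At r = 30: dV/dt = 28800π cm³/s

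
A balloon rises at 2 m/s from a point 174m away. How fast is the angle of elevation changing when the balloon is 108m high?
0.008298 rad/s

tan(θ) = y/174
sec²(θ) · dθ/dt = (1/174) · dy/dt
dθ/dt = cos²(θ)/174 · 2 = 174/(174² + 108²) · 2
dθ/dt = 0.008298 rad/s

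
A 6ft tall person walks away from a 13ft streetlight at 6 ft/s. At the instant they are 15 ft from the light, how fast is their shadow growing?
36/7 ft/s

By similar triangles: 13/(x+s) = 6/s
Solving: s = 6x/7
ds/dt = 6/7 · dx/dt = 6/7 · 6 = 36/7 ft/s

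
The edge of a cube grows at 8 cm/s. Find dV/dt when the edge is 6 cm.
864 cm³/s

V = s³
dV/dt = 3s² · ds/dt = 3·6²·8 = 864 cm³/s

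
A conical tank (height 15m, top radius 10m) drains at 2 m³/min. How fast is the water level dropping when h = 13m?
9/(338π) ≈ 0.008476 m/min

r/h = 10/15, so r = (2/3)h
V = (1/3)πr²h = (1/3)π((2/3)h)²h = (4/27)πh³
dV/dh = (4/9)πh²
dh/dt = (dV/dt)/(dV/dh) = -2/((4/9)π·13²) = -9/(338π) m/min
The level is dropping at 9/(338π) ≈ 0.008476 m/min.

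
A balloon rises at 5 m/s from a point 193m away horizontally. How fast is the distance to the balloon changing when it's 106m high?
106√48485/9697 ≈ 2.407 m/s

z² = 193² + y²
z = √(193² + 106²) = √48485
dz/dt = y/z · dy/dt = 106/√48485 · 5 = 106√48485/9697 ≈ 2.407 m/s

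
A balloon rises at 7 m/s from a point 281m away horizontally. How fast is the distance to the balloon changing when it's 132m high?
924√96385/96385 ≈ 2.976 m/s

z² = 281² + y²
z = √(281² + 132²) = √96385
dz/dt = y/z · dy/dt = 132/√96385 · 7 = 924√96385/96385 ≈ 2.976 m/s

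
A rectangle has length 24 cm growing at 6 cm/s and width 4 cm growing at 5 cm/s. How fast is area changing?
144 cm²/s

A = lw
dA/dt = w·dl/dt + l·dw/dt = 4·6 + 24·5 = 144 cm²/s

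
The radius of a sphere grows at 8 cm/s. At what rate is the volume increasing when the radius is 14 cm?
6272π cm³/s

V = (4/3)πr³
dV/dt = dV/dr · dr/dt = 4πr² · 8
At r = 14: dV/dt = 6272π cm³/s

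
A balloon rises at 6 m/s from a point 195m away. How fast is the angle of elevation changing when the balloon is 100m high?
0.024362 rad/s

tan(θ) = y/195
sec²(θ) · dθ/dt = (1/195) · dy/dt
dθ/dt = cos²(θ)/195 · 6 = 195/(195² + 100²) · 6
dθ/dt = 0.024362 rad/s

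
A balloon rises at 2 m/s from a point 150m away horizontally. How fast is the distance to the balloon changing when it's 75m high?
2√5/5 ≈ 0.8944 m/s

z² = 150² + y²
z = √(150² + 75²) = 75√5
dz/dt = y/z · dy/dt = 75/(75√5) · 2 = 2√5/5 ≈ 0.8944 m/s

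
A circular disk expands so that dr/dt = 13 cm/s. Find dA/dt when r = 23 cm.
598π cm²/s

A = πr²
dA/dt = 2πr · dr/dt = 2π(23)(13) = 598π cm²/s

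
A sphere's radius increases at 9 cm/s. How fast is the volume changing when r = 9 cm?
2916π cm³/s

V = (4/3)πr³
dV/dt = dV/dr · dr/dt = 4πr² · 9
At r = 9: dV/dt = 2916π cm³/s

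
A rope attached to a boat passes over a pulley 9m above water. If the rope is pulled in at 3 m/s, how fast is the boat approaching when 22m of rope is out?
66√403/403 ≈ 3.288 m/s

rope² = x² + 9²
x = √(22² - 9²) = √403
dx/dt = (rope/x) · d(rope)/dt = (22/√403) · (-3) = -66√403/403 m/s
The boat approaches at 66√403/403 ≈ 3.288 m/s.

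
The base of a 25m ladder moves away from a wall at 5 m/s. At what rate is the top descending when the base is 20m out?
20/3 ≈ 6.667 m/s

x² + y² = 25²
2x·dx/dt + 2y·dy/dt = 0
dy/dt = -x/y · dx/dt = -20/15 · 5 = -20/3 m/s
The top is descending at 20/3 ≈ 6.667 m/s.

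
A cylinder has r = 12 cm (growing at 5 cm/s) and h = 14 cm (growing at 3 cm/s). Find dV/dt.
2112π cm³/s

V = πr²h
dV/dt = 2πrh·dr/dt + πr²·dh/dt
= 2π(12)(14)(5) + π(12)²(3)
= 2112π cm³/s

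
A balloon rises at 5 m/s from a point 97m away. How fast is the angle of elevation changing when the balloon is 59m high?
0.037626 rad/s

tan(θ) = y/97
sec²(θ) · dθ/dt = (1/97) · dy/dt
dθ/dt = cos²(θ)/97 · 5 = 97/(97² + 59²) · 5
dθ/dt = 0.037626 rad/s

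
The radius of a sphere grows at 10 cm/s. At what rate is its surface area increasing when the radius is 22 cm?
1760π cm²/s

S = 4πr²
dS/dt = dS/dr · dr/dt = 8πr · 10
At r = 22: dS/dt = 1760π cm²/s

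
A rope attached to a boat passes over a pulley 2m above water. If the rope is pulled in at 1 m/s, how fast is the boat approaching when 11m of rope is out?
11√13/39 ≈ 1.017 m/s

rope² = x² + 2²
x = √(11² - 2²) = 3√13
dx/dt = (rope/x) · d(rope)/dt = (11/(3√13)) · (-1) = -11√13/39 m/s
The boat approaches at 11√13/39 ≈ 1.017 m/s.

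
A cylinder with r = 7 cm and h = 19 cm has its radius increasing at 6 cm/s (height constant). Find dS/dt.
396π cm²/s

S = 2πrh + 2πr² (lateral + bases)
dS/dt = (2πh + 4πr)·dr/dt = (2π·19 + 4π·7)·6
= 396π cm²/s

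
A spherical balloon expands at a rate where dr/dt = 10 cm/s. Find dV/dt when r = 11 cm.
4840π cm³/s

V = (4/3)πr³
dV/dt = dV/dr · dr/dt = 4πr² · 10
At r = 11: dV/dt = 4840π cm³/s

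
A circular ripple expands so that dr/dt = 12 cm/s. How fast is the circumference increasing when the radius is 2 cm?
24π cm/s

C = 2πr
dC/dt = 2π · dr/dt = 2π · 12 = 24π cm/s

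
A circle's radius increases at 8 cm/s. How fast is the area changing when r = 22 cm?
352π cm²/s

A = πr²
dA/dt = 2πr · dr/dt = 2π(22)(8) = 352π cm²/s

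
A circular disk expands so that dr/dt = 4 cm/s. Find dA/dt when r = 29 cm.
232π cm²/s

A = πr²
dA/dt = 2πr · dr/dt = 2π(29)(4) = 232π cm²/s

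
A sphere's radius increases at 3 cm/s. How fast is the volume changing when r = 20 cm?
4800π cm³/s

V = (4/3)πr³
dV/dt = dV/dr · dr/dt = 4πr² · 3
At r = 20: dV/dt = 4800π cm³/s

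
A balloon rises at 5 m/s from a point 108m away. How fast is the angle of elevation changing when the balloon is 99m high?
0.025157 rad/s

tan(θ) = y/108
sec²(θ) · dθ/dt = (1/108) · dy/dt
dθ/dt = cos²(θ)/108 · 5 = 108/(108² + 99²) · 5
dθ/dt = 0.025157 rad/s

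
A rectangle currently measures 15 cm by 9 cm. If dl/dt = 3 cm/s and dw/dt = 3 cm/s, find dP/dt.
12 cm/s

P = 2(l + w)
dP/dt = 2(dl/dt + dw/dt) = 2(3 + 3) = 12 cm/s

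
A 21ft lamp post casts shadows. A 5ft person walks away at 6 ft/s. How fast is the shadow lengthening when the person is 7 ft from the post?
15/8 ft/s

By similar triangles: 21/(x+s) = 5/s
Solving: s = 5x/16
ds/dt = 5/16 · dx/dt = 5/16 · 6 = 15/8 ft/s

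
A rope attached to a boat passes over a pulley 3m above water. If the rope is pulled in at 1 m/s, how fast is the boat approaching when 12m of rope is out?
4√15/15 ≈ 1.033 m/s

rope² = x² + 3²
x = √(12² - 3²) = 3√15
dx/dt = (rope/x) · d(rope)/dt = (12/(3√15)) · (-1) = -4√15/15 m/s
The boat approaches at 4√15/15 ≈ 1.033 m/s.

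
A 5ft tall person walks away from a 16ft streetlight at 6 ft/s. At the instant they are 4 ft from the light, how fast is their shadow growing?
30/11 ft/s

By similar triangles: 16/(x+s) = 5/s
Solving: s = 5x/11
ds/dt = 5/11 · dx/dt = 5/11 · 6 = 30/11 ft/s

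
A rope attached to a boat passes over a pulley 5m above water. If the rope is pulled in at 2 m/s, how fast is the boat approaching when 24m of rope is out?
48√551/551 ≈ 2.045 m/s

rope² = x² + 5²
x = √(24² - 5²) = √551
dx/dt = (rope/x) · d(rope)/dt = (24/√551) · (-2) = -48√551/551 m/s
The boat approaches at 48√551/551 ≈ 2.045 m/s.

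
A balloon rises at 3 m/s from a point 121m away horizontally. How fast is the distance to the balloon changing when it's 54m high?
162√17557/17557 ≈ 1.223 m/s

z² = 121² + y²
z = √(121² + 54²) = √17557
dz/dt = y/z · dy/dt = 54/√17557 · 3 = 162√17557/17557 ≈ 1.223 m/s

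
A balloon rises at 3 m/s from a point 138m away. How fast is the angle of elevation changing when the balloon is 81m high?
0.016169 rad/s

tan(θ) = y/138
sec²(θ) · dθ/dt = (1/138) · dy/dt
dθ/dt = cos²(θ)/138 · 3 = 138/(138² + 81²) · 3
dθ/dt = 0.016169 rad/s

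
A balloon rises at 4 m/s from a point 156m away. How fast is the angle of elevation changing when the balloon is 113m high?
0.016817 rad/s

tan(θ) = y/156
sec²(θ) · dθ/dt = (1/156) · dy/dt
dθ/dt = cos²(θ)/156 · 4 = 156/(156² + 113²) · 4
dθ/dt = 0.016817 rad/s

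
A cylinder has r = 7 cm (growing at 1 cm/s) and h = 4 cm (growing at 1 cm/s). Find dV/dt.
105π cm³/s

V = πr²h
dV/dt = 2πrh·dr/dt + πr²·dh/dt
= 2π(7)(4)(1) + π(7)²(1)
= 105π cm³/s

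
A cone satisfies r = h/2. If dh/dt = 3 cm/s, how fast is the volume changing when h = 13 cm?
507π/4 cm³/s

V = (1/3)π(h/2)²h = πh³/12
dV/dt = πh²/4 · 3
At h = 13: dV/dt = 507π/4 cm³/s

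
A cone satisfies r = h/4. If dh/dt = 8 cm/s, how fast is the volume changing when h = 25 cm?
625π/2 cm³/s

V = (1/3)π(h/4)²h = πh³/48
dV/dt = πh²/16 · 8
At h = 25: dV/dt = 625π/2 cm³/s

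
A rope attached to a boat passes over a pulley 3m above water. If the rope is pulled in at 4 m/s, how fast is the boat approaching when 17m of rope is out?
17√70/35 ≈ 4.064 m/s

rope² = x² + 3²
x = √(17² - 3²) = 2√70
dx/dt = (rope/x) · d(rope)/dt = (17/(2√70)) · (-4) = -17√70/35 m/s
The boat approaches at 17√70/35 ≈ 4.064 m/s.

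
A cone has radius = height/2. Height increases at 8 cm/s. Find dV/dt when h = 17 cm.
578π cm³/s

V = (1/3)π(h/2)²h = πh³/12
dV/dt = πh²/4 · 8
At h = 17: dV/dt = 578π cm³/s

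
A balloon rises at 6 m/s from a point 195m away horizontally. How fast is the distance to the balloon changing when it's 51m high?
51√4514/2257 ≈ 1.518 m/s

z² = 195² + y²
z = √(195² + 51²) = 3√4514
dz/dt = y/z · dy/dt = 51/(3√4514) · 6 = 51√4514/2257 ≈ 1.518 m/s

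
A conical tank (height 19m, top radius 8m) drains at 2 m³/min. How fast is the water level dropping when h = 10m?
361/(3200π) ≈ 0.03591 m/min

r/h = 8/19, so r = (8/19)h
V = (1/3)πr²h = (1/3)π((8/19)h)²h = (64/1083)πh³
dV/dh = (64/361)πh²
dh/dt = (dV/dt)/(dV/dh) = -2/((64/361)π·10²) = -361/(3200π) m/min
The level is dropping at 361/(3200π) ≈ 0.03591 m/min.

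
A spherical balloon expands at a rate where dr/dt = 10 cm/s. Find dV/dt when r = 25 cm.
25000π cm³/s

V = (4/3)πr³
dV/dt = dV/dr · dr/dt = 4πr² · 10
At r = 25: dV/dt = 25000π cm³/s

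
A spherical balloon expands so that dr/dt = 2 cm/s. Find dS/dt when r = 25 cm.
400π cm²/s

S = 4πr²
dS/dt = dS/dr · dr/dt = 8πr · 2
At r = 25: dS/dt = 400π cm²/s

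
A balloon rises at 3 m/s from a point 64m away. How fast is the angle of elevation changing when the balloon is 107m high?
0.012351 rad/s

tan(θ) = y/64
sec²(θ) · dθ/dt = (1/64) · dy/dt
dθ/dt = cos²(θ)/64 · 3 = 64/(64² + 107²) · 3
dθ/dt = 0.012351 rad/s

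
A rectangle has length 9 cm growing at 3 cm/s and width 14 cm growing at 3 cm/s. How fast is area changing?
69 cm²/s

A = lw
dA/dt = w·dl/dt + l·dw/dt = 14·3 + 9·3 = 69 cm²/s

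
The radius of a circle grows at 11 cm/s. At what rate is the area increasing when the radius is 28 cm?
616π cm²/s

A = πr²
dA/dt = 2πr · dr/dt = 2π(28)(11) = 616π cm²/s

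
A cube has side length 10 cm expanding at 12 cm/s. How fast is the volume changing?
3600 cm³/s

V = s³
dV/dt = 3s² · ds/dt = 3·10²·12 = 3600 cm³/s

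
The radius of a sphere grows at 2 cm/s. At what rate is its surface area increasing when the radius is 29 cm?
464π cm²/s

S = 4πr²
dS/dt = dS/dr · dr/dt = 8πr · 2
At r = 29: dS/dt = 464π cm²/s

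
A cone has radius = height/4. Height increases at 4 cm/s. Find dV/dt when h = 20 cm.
100π cm³/s

V = (1/3)π(h/4)²h = πh³/48
dV/dt = πh²/16 · 4
At h = 20: dV/dt = 100π cm³/s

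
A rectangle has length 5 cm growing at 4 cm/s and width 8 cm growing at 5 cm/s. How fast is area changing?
57 cm²/s

A = lw
dA/dt = w·dl/dt + l·dw/dt = 8·4 + 5·5 = 57 cm²/s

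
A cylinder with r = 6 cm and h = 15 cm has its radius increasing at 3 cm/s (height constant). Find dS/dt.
162π cm²/s

S = 2πrh + 2πr² (lateral + bases)
dS/dt = (2πh + 4πr)·dr/dt = (2π·15 + 4π·6)·3
= 162π cm²/s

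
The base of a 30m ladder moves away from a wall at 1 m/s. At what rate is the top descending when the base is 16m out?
8√161/161 ≈ 0.6305 m/s

x² + y² = 30²
2x·dx/dt + 2y·dy/dt = 0
dy/dt = -x/y · dx/dt = -16/(2√161) · 1 = -8√161/161 m/s
The top is descending at 8√161/161 ≈ 0.6305 m/s.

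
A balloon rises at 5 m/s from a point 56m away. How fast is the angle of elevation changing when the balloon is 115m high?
0.017114 rad/s

tan(θ) = y/56
sec²(θ) · dθ/dt = (1/56) · dy/dt
dθ/dt = cos²(θ)/56 · 5 = 56/(56² + 115²) · 5
dθ/dt = 0.017114 rad/s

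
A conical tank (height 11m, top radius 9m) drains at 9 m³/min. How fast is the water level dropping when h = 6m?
121/(324π) ≈ 0.1189 m/min

r/h = 9/11, so r = (9/11)h
V = (1/3)πr²h = (1/3)π((9/11)h)²h = (27/121)πh³
dV/dh = (81/121)πh²
dh/dt = (dV/dt)/(dV/dh) = -9/((81/121)π·6²) = -121/(324π) m/min
The level is dropping at 121/(324π) ≈ 0.1189 m/min.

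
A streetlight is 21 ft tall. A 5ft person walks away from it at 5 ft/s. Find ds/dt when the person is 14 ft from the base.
25/16 ft/s

By similar triangles: 21/(x+s) = 5/s
Solving: s = 5x/16
ds/dt = 5/16 · dx/dt = 5/16 · 5 = 25/16 ft/s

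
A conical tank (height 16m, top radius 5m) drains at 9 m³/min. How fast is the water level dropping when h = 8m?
36/(25π) ≈ 0.4584 m/min

r/h = 5/16, so r = (5/16)h
V = (1/3)πr²h = (1/3)π((5/16)h)²h = (25/768)πh³
dV/dh = (25/256)πh²
dh/dt = (dV/dt)/(dV/dh) = -9/((25/256)π·8²) = -36/(25π) m/min
The level is dropping at 36/(25π) ≈ 0.4584 m/min.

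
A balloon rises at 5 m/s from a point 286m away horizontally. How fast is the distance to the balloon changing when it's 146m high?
365√25778/25778 ≈ 2.273 m/s

z² = 286² + y²
z = √(286² + 146²) = 2√25778
dz/dt = y/z · dy/dt = 146/(2√25778) · 5 = 365√25778/25778 ≈ 2.273 m/s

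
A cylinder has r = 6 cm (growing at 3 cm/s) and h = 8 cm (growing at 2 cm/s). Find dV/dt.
360π cm³/s

V = πr²h
dV/dt = 2πrh·dr/dt + πr²·dh/dt
= 2π(6)(8)(3) + π(6)²(2)
= 360π cm³/s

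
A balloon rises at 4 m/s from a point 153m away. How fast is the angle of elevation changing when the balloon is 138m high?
0.014416 rad/s

tan(θ) = y/153
sec²(θ) · dθ/dt = (1/153) · dy/dt
dθ/dt = cos²(θ)/153 · 4 = 153/(153² + 138²) · 4
dθ/dt = 0.014416 rad/s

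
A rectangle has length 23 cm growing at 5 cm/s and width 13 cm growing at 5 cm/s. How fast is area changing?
180 cm²/s

A = lw
dA/dt = w·dl/dt + l·dw/dt = 13·5 + 23·5 = 180 cm²/s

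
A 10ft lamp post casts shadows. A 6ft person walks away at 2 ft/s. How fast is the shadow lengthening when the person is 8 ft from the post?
3 ft/s

By similar triangles: 10/(x+s) = 6/s
Solving: s = 6x/4
ds/dt = 6/4 · dx/dt = 3/2 · 2 = 3 ft/s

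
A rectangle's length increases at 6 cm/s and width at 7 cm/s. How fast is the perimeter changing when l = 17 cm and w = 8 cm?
26 cm/s

P = 2(l + w)
dP/dt = 2(dl/dt + dw/dt) = 2(6 + 7) = 26 cm/s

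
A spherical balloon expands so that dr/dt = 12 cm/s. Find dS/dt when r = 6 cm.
576π cm²/s

S = 4πr²
dS/dt = dS/dr · dr/dt = 8πr · 12
At r = 6: dS/dt = 576π cm²/s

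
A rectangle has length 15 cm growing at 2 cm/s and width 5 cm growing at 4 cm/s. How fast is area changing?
70 cm²/s

A = lw
dA/dt = w·dl/dt + l·dw/dt = 5·2 + 15·4 = 70 cm²/s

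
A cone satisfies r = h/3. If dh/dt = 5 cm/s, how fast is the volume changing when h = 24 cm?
320π cm³/s

V = (1/3)π(h/3)²h = πh³/27
dV/dt = πh²/9 · 5
At h = 24: dV/dt = 320π cm³/s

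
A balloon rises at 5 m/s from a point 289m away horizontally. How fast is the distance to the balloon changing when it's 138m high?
138√102565/20513 ≈ 2.155 m/s

z² = 289² + y²
z = √(289² + 138²) = √102565
dz/dt = y/z · dy/dt = 138/√102565 · 5 = 138√102565/20513 ≈ 2.155 m/s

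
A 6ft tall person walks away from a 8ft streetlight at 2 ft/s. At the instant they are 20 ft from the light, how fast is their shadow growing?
6 ft/s

By similar triangles: 8/(x+s) = 6/s
Solving: s = 6x/2
ds/dt = 6/2 · dx/dt = 3 · 2 = 6 ft/s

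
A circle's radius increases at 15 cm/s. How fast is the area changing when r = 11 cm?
330π cm²/s

A = πr²
dA/dt = 2πr · dr/dt = 2π(11)(15) = 330π cm²/s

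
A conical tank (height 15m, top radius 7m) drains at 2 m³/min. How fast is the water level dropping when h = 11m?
450/(5929π) ≈ 0.02416 m/min

r/h = 7/15, so r = (7/15)h
V = (1/3)πr²h = (1/3)π((7/15)h)²h = (49/675)πh³
dV/dh = (49/225)πh²
dh/dt = (dV/dt)/(dV/dh) = -2/((49/225)π·11²) = -450/(5929π) m/min
The level is dropping at 450/(5929π) ≈ 0.02416 m/min.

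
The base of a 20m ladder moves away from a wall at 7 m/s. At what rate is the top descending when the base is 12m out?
21/4 = 5.25 m/s

x² + y² = 20²
2x·dx/dt + 2y·dy/dt = 0
dy/dt = -x/y · dx/dt = -12/16 · 7 = -21/4 m/s
The top is descending at 21/4 = 5.25 m/s.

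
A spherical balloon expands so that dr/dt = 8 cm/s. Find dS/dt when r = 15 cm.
960π cm²/s

S = 4πr²
dS/dt = dS/dr · dr/dt = 8πr · 8
At r = 15: dS/dt = 960π cm²/s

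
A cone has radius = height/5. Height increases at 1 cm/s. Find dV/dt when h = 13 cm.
169π/25 cm³/s

V = (1/3)π(h/5)²h = πh³/75
dV/dt = πh²/25 · 1
At h = 13: dV/dt = 169π/25 cm³/s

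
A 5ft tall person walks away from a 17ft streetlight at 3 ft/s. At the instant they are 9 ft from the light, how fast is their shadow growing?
5/4 ft/s

By similar triangles: 17/(x+s) = 5/s
Solving: s = 5x/12
ds/dt = 5/12 · dx/dt = 5/12 · 3 = 5/4 ft/s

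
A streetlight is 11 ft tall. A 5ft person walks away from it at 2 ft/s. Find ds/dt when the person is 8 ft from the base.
5/3 ft/s

By similar triangles: 11/(x+s) = 5/s
Solving: s = 5x/6
ds/dt = 5/6 · dx/dt = 5/6 · 2 = 5/3 ft/s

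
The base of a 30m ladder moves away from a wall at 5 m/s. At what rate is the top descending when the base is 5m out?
√35/7 ≈ 0.8452 m/s

x² + y² = 30²
2x·dx/dt + 2y·dy/dt = 0
dy/dt = -x/y · dx/dt = -5/(5√35) · 5 = -√35/7 m/s
The top is descending at √35/7 ≈ 0.8452 m/s.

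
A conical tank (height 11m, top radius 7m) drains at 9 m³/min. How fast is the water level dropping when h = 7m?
1089/(2401π) ≈ 0.1444 m/min

r/h = 7/11, so r = (7/11)h
V = (1/3)πr²h = (1/3)π((7/11)h)²h = (49/363)πh³
dV/dh = (49/121)πh²
dh/dt = (dV/dt)/(dV/dh) = -9/((49/121)π·7²) = -1089/(2401π) m/min
The level is dropping at 1089/(2401π) ≈ 0.1444 m/min.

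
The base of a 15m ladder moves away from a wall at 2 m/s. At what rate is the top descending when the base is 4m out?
8√209/209 ≈ 0.5534 m/s

x² + y² = 15²
2x·dx/dt + 2y·dy/dt = 0
dy/dt = -x/y · dx/dt = -4/√209 · 2 = -8√209/209 m/s
The top is descending at 8√209/209 ≈ 0.5534 m/s.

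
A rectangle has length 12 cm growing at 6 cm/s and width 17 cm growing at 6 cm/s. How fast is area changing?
174 cm²/s

A = lw
dA/dt = w·dl/dt + l·dw/dt = 17·6 + 12·6 = 174 cm²/s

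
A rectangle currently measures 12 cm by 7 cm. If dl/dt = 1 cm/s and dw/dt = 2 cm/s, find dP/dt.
6 cm/s

P = 2(l + w)
dP/dt = 2(dl/dt + dw/dt) = 2(1 + 2) = 6 cm/s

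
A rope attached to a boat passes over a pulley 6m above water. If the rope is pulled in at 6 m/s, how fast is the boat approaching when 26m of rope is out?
39√10/20 ≈ 6.166 m/s

rope² = x² + 6²
x = √(26² - 6²) = 8√10
dx/dt = (rope/x) · d(rope)/dt = (26/(8√10)) · (-6) = -39√10/20 m/s
The boat approaches at 39√10/20 ≈ 6.166 m/s.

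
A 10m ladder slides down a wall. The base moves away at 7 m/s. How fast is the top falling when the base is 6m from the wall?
21/4 = 5.25 m/s

x² + y² = 10²
2x·dx/dt + 2y·dy/dt = 0
dy/dt = -x/y · dx/dt = -6/8 · 7 = -21/4 m/s
The top is descending at 21/4 = 5.25 m/s.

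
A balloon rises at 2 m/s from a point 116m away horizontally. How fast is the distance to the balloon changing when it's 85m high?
170√20681/20681 ≈ 1.182 m/s

z² = 116² + y²
z = √(116² + 85²) = √20681
dz/dt = y/z · dy/dt = 85/√20681 · 2 = 170√20681/20681 ≈ 1.182 m/s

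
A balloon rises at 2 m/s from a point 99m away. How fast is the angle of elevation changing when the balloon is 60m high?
0.014775 rad/s

tan(θ) = y/99
sec²(θ) · dθ/dt = (1/99) · dy/dt
dθ/dt = cos²(θ)/99 · 2 = 99/(99² + 60²) · 2
dθ/dt = 0.014775 rad/s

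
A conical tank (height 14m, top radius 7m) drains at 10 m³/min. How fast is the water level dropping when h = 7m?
40/(49π) ≈ 0.2598 m/min

r/h = 7/14, so r = (1/2)h
V = (1/3)πr²h = (1/3)π((1/2)h)²h = (1/12)πh³
dV/dh = (1/4)πh²
dh/dt = (dV/dt)/(dV/dh) = -10/((1/4)π·7²) = -40/(49π) m/min
The level is dropping at 40/(49π) ≈ 0.2598 m/min.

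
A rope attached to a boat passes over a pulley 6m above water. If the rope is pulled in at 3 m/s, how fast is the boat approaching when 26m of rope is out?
39√10/40 ≈ 3.083 m/s

rope² = x² + 6²
x = √(26² - 6²) = 8√10
dx/dt = (rope/x) · d(rope)/dt = (26/(8√10)) · (-3) = -39√10/40 m/s
The boat approaches at 39√10/40 ≈ 3.083 m/s.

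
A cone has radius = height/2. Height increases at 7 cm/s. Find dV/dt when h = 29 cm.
5887π/4 cm³/s

V = (1/3)π(h/2)²h = πh³/12
dV/dt = πh²/4 · 7
At h = 29: dV/dt = 5887π/4 cm³/s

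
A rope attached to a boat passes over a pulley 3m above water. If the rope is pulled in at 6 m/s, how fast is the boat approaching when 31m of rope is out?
93√238/238 ≈ 6.028 m/s

rope² = x² + 3²
x = √(31² - 3²) = 2√238
dx/dt = (rope/x) · d(rope)/dt = (31/(2√238)) · (-6) = -93√238/238 m/s
The boat approaches at 93√238/238 ≈ 6.028 m/s.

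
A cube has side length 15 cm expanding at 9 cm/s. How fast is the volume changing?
6075 cm³/s

V = s³
dV/dt = 3s² · ds/dt = 3·15²·9 = 6075 cm³/s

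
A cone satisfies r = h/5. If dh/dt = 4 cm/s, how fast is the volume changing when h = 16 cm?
1024π/25 cm³/s

V = (1/3)π(h/5)²h = πh³/75
dV/dt = πh²/25 · 4
At h = 16: dV/dt = 1024π/25 cm³/s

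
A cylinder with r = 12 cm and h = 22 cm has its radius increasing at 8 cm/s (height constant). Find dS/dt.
736π cm²/s

S = 2πrh + 2πr² (lateral + bases)
dS/dt = (2πh + 4πr)·dr/dt = (2π·22 + 4π·12)·8
= 736π cm²/s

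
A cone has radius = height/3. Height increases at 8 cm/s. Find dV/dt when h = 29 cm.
6728π/9 cm³/s

V = (1/3)π(h/3)²h = πh³/27
dV/dt = πh²/9 · 8
At h = 29: dV/dt = 6728π/9 cm³/s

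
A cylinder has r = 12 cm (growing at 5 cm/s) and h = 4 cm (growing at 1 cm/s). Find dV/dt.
624π cm³/s

V = πr²h
dV/dt = 2πrh·dr/dt + πr²·dh/dt
= 2π(12)(4)(5) + π(12)²(1)
= 624π cm³/s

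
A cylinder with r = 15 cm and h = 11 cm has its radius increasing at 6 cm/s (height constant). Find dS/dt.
492π cm²/s

S = 2πrh + 2πr² (lateral + bases)
dS/dt = (2πh + 4πr)·dr/dt = (2π·11 + 4π·15)·6
= 492π cm²/s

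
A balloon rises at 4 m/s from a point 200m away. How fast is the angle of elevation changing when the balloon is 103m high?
0.015807 rad/s

tan(θ) = y/200
sec²(θ) · dθ/dt = (1/200) · dy/dt
dθ/dt = cos²(θ)/200 · 4 = 200/(200² + 103²) · 4
dθ/dt = 0.015807 rad/s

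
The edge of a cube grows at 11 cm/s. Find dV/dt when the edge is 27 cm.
24057 cm³/s

V = s³
dV/dt = 3s² · ds/dt = 3·27²·11 = 24057 cm³/s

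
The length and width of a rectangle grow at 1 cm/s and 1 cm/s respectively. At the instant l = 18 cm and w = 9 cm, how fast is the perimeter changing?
4 cm/s

P = 2(l + w)
dP/dt = 2(dl/dt + dw/dt) = 2(1 + 1) = 4 cm/s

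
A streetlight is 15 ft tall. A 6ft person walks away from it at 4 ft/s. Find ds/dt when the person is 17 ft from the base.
8/3 ft/s

By similar triangles: 15/(x+s) = 6/s
Solving: s = 6x/9
ds/dt = 6/9 · dx/dt = 2/3 · 4 = 8/3 ft/s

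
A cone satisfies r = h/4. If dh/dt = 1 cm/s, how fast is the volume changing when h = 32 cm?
64π cm³/s

V = (1/3)π(h/4)²h = πh³/48
dV/dt = πh²/16 · 1
At h = 32: dV/dt = 64π cm³/s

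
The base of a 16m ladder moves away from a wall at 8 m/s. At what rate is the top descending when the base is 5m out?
40√231/231 ≈ 2.632 m/s

x² + y² = 16²
2x·dx/dt + 2y·dy/dt = 0
dy/dt = -x/y · dx/dt = -5/√231 · 8 = -40√231/231 m/s
The top is descending at 40√231/231 ≈ 2.632 m/s.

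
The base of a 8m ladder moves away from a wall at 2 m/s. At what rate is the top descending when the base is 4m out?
2√3/3 ≈ 1.155 m/s

x² + y² = 8²
2x·dx/dt + 2y·dy/dt = 0
dy/dt = -x/y · dx/dt = -4/(4√3) · 2 = -2√3/3 m/s
The top is descending at 2√3/3 ≈ 1.155 m/s.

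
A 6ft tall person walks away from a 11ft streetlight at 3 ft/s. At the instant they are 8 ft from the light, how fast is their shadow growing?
18/5 ft/s

By similar triangles: 11/(x+s) = 6/s
Solving: s = 6x/5
ds/dt = 6/5 · dx/dt = 6/5 · 3 = 18/5 ft/s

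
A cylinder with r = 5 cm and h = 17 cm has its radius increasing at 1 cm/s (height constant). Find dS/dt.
54π cm²/s

S = 2πrh + 2πr² (lateral + bases)
dS/dt = (2πh + 4πr)·dr/dt = (2π·17 + 4π·5)·1
= 54π cm²/s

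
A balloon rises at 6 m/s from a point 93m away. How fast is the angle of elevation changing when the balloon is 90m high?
0.033315 rad/s

tan(θ) = y/93
sec²(θ) · dθ/dt = (1/93) · dy/dt
dθ/dt = cos²(θ)/93 · 6 = 93/(93² + 90²) · 6
dθ/dt = 0.033315 rad/s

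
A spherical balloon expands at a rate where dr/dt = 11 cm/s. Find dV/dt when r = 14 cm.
8624π cm³/s

V = (4/3)πr³
dV/dt = dV/dr · dr/dt = 4πr² · 11
At r = 14: dV/dt = 8624π cm³/s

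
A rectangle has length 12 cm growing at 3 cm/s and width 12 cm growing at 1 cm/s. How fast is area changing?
48 cm²/s

A = lw
dA/dt = w·dl/dt + l·dw/dt = 12·3 + 12·1 = 48 cm²/s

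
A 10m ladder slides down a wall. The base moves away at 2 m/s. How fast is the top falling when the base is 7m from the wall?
14√51/51 ≈ 1.96 m/s

x² + y² = 10²
2x·dx/dt + 2y·dy/dt = 0
dy/dt = -x/y · dx/dt = -7/√51 · 2 = -14√51/51 m/s
The top is descending at 14√51/51 ≈ 1.96 m/s.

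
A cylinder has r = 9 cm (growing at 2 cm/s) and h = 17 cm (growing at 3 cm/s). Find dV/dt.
855π cm³/s

V = πr²h
dV/dt = 2πrh·dr/dt + πr²·dh/dt
= 2π(9)(17)(2) + π(9)²(3)
= 855π cm³/s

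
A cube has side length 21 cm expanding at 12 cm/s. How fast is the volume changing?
15876 cm³/s

V = s³
dV/dt = 3s² · ds/dt = 3·21²·12 = 15876 cm³/s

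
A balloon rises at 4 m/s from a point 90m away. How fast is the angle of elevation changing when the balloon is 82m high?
0.024285 rad/s

tan(θ) = y/90
sec²(θ) · dθ/dt = (1/90) · dy/dt
dθ/dt = cos²(θ)/90 · 4 = 90/(90² + 82²) · 4
dθ/dt = 0.024285 rad/s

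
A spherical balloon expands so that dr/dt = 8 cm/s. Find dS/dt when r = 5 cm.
320π cm²/s

S = 4πr²
dS/dt = dS/dr · dr/dt = 8πr · 8
At r = 5: dS/dt = 320π cm²/s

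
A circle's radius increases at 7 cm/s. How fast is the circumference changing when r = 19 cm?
14π cm/s

C = 2πr
dC/dt = 2π · dr/dt = 2π · 7 = 14π cm/s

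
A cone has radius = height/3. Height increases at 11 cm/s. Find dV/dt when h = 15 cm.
275π cm³/s

V = (1/3)π(h/3)²h = πh³/27
dV/dt = πh²/9 · 11
At h = 15: dV/dt = 275π cm³/s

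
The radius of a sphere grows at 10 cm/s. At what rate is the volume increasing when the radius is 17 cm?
11560π cm³/s

V = (4/3)πr³
dV/dt = dV/dr · dr/dt = 4πr² · 10
At r = 17: dV/dt = 11560π cm³/s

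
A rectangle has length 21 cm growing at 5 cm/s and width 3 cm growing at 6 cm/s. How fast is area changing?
141 cm²/s

A = lw
dA/dt = w·dl/dt + l·dw/dt = 3·5 + 21·6 = 141 cm²/s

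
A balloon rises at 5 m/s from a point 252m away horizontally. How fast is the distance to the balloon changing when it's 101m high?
101√73705/14741 ≈ 1.86 m/s

z² = 252² + y²
z = √(252² + 101²) = √73705
dz/dt = y/z · dy/dt = 101/√73705 · 5 = 101√73705/14741 ≈ 1.86 m/s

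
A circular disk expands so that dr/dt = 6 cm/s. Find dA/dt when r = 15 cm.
180π cm²/s

A = πr²
dA/dt = 2πr · dr/dt = 2π(15)(6) = 180π cm²/s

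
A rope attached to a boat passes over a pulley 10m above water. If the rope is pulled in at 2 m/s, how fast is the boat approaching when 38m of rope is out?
19√21/42 ≈ 2.073 m/s

rope² = x² + 10²
x = √(38² - 10²) = 8√21
dx/dt = (rope/x) · d(rope)/dt = (38/(8√21)) · (-2) = -19√21/42 m/s
The boat approaches at 19√21/42 ≈ 2.073 m/s.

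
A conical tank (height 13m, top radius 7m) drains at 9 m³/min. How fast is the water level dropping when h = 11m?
1521/(5929π) ≈ 0.08166 m/min

r/h = 7/13, so r = (7/13)h
V = (1/3)πr²h = (1/3)π((7/13)h)²h = (49/507)πh³
dV/dh = (49/169)πh²
dh/dt = (dV/dt)/(dV/dh) = -9/((49/169)π·11²) = -1521/(5929π) m/min
The level is dropping at 1521/(5929π) ≈ 0.08166 m/min.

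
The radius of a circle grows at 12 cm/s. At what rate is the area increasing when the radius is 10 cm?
240π cm²/s

A = πr²
dA/dt = 2πr · dr/dt = 2π(10)(12) = 240π cm²/s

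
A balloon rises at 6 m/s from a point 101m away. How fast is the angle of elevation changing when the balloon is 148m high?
0.018876 rad/s

tan(θ) = y/101
sec²(θ) · dθ/dt = (1/101) · dy/dt
dθ/dt = cos²(θ)/101 · 6 = 101/(101² + 148²) · 6
dθ/dt = 0.018876 rad/s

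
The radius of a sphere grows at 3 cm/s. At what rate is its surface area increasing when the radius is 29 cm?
696π cm²/s

S = 4πr²
dS/dt = dS/dr · dr/dt = 8πr · 3
At r = 29: dS/dt = 696π cm²/s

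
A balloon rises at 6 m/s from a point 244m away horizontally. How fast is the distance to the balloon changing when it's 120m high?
180√4621/4621 ≈ 2.648 m/s

z² = 244² + y²
z = √(244² + 120²) = 4√4621
dz/dt = y/z · dy/dt = 120/(4√4621) · 6 = 180√4621/4621 ≈ 2.648 m/s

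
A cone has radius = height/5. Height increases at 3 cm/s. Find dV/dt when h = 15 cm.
27π cm³/s

V = (1/3)π(h/5)²h = πh³/75
dV/dt = πh²/25 · 3
At h = 15: dV/dt = 27π cm³/s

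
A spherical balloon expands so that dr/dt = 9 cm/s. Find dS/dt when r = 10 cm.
720π cm²/s

S = 4πr²
dS/dt = dS/dr · dr/dt = 8πr · 9
At r = 10: dS/dt = 720π cm²/s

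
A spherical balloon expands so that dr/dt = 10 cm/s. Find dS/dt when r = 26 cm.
2080π cm²/s

S = 4πr²
dS/dt = dS/dr · dr/dt = 8πr · 10
At r = 26: dS/dt = 2080π cm²/s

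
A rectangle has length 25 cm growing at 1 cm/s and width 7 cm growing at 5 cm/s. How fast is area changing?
132 cm²/s

A = lw
dA/dt = w·dl/dt + l·dw/dt = 7·1 + 25·5 = 132 cm²/s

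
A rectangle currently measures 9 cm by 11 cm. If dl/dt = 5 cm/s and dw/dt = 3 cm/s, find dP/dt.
16 cm/s

P = 2(l + w)
dP/dt = 2(dl/dt + dw/dt) = 2(5 + 3) = 16 cm/s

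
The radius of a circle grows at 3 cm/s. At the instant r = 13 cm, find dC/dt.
6π cm/s

C = 2πr
dC/dt = 2π · dr/dt = 2π · 3 = 6π cm/s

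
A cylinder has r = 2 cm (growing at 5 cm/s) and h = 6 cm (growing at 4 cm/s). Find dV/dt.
136π cm³/s

V = πr²h
dV/dt = 2πrh·dr/dt + πr²·dh/dt
= 2π(2)(6)(5) + π(2)²(4)
= 136π cm³/s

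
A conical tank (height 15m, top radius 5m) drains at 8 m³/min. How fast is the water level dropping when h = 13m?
72/(169π) ≈ 0.1356 m/min

r/h = 5/15, so r = (1/3)h
V = (1/3)πr²h = (1/3)π((1/3)h)²h = (1/27)πh³
dV/dh = (1/9)πh²
dh/dt = (dV/dt)/(dV/dh) = -8/((1/9)π·13²) = -72/(169π) m/min
The level is dropping at 72/(169π) ≈ 0.1356 m/min.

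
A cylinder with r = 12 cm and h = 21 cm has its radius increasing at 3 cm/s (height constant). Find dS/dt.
270π cm²/s

S = 2πrh + 2πr² (lateral + bases)
dS/dt = (2πh + 4πr)·dr/dt = (2π·21 + 4π·12)·3
= 270π cm²/s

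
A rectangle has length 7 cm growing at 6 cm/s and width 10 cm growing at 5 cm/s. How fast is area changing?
95 cm²/s

A = lw
dA/dt = w·dl/dt + l·dw/dt = 10·6 + 7·5 = 95 cm²/s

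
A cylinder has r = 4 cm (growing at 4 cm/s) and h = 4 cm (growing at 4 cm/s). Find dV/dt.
192π cm³/s

V = πr²h
dV/dt = 2πrh·dr/dt + πr²·dh/dt
= 2π(4)(4)(4) + π(4)²(4)
= 192π cm³/s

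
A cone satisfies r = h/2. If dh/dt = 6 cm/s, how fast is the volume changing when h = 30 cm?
1350π cm³/s

V = (1/3)π(h/2)²h = πh³/12
dV/dt = πh²/4 · 6
At h = 30: dV/dt = 1350π cm³/s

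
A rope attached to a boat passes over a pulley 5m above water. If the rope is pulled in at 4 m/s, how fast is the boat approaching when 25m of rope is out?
5√6/3 ≈ 4.082 m/s

rope² = x² + 5²
x = √(25² - 5²) = 10√6
dx/dt = (rope/x) · d(rope)/dt = (25/(10√6)) · (-4) = -5√6/3 m/s
The boat approaches at 5√6/3 ≈ 4.082 m/s.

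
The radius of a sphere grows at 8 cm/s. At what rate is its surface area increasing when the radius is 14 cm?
896π cm²/s

S = 4πr²
dS/dt = dS/dr · dr/dt = 8πr · 8
At r = 14: dS/dt = 896π cm²/s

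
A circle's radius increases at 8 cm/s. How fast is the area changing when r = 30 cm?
480π cm²/s

A = πr²
dA/dt = 2πr · dr/dt = 2π(30)(8) = 480π cm²/s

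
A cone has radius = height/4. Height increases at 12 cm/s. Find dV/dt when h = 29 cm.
2523π/4 cm³/s

V = (1/3)π(h/4)²h = πh³/48
dV/dt = πh²/16 · 12
At h = 29: dV/dt = 2523π/4 cm³/s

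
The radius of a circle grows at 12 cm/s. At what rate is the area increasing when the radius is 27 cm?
648π cm²/s

A = πr²
dA/dt = 2πr · dr/dt = 2π(27)(12) = 648π cm²/s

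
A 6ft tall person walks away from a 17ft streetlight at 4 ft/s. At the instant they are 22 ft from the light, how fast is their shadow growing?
24/11 ft/s

By similar triangles: 17/(x+s) = 6/s
Solving: s = 6x/11
ds/dt = 6/11 · dx/dt = 6/11 · 4 = 24/11 ft/s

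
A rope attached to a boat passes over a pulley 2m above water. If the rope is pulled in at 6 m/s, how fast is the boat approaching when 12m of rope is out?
36√35/35 ≈ 6.085 m/s

rope² = x² + 2²
x = √(12² - 2²) = 2√35
dx/dt = (rope/x) · d(rope)/dt = (12/(2√35)) · (-6) = -36√35/35 m/s
The boat approaches at 36√35/35 ≈ 6.085 m/s.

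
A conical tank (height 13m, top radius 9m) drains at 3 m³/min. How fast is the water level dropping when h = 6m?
169/(972π) ≈ 0.05534 m/min

r/h = 9/13, so r = (9/13)h
V = (1/3)πr²h = (1/3)π((9/13)h)²h = (27/169)πh³
dV/dh = (81/169)πh²
dh/dt = (dV/dt)/(dV/dh) = -3/((81/169)π·6²) = -169/(972π) m/min
The level is dropping at 169/(972π) ≈ 0.05534 m/min.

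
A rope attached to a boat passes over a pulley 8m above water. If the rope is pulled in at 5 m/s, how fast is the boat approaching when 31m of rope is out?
155√897/897 ≈ 5.175 m/s

rope² = x² + 8²
x = √(31² - 8²) = √897
dx/dt = (rope/x) · d(rope)/dt = (31/√897) · (-5) = -155√897/897 m/s
The boat approaches at 155√897/897 ≈ 5.175 m/s.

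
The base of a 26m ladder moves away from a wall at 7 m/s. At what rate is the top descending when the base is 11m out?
77√555/555 ≈ 3.268 m/s

x² + y² = 26²
2x·dx/dt + 2y·dy/dt = 0
dy/dt = -x/y · dx/dt = -11/√555 · 7 = -77√555/555 m/s
The top is descending at 77√555/555 ≈ 3.268 m/s.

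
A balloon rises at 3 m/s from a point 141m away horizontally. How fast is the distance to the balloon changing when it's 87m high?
87√122/610 ≈ 1.575 m/s

z² = 141² + y²
z = √(141² + 87²) = 15√122
dz/dt = y/z · dy/dt = 87/(15√122) · 3 = 87√122/610 ≈ 1.575 m/s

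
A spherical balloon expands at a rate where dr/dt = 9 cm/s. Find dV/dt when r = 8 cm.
2304π cm³/s

V = (4/3)πr³
dV/dt = dV/dr · dr/dt = 4πr² · 9
At r = 8: dV/dt = 2304π cm³/s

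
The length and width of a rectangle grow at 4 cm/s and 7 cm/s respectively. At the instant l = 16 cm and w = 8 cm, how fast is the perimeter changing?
22 cm/s

P = 2(l + w)
dP/dt = 2(dl/dt + dw/dt) = 2(4 + 7) = 22 cm/s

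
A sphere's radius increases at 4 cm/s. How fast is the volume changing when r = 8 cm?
1024π cm³/s

V = (4/3)πr³
dV/dt = dV/dr · dr/dt = 4πr² · 4
At r = 8: dV/dt = 1024π cm³/s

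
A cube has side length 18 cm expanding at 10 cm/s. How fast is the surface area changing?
2160 cm²/s

A = 6s²
dA/dt = 12s · ds/dt = 12·18·10 = 2160 cm²/s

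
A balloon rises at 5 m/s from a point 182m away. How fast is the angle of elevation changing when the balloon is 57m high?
0.025019 rad/s

tan(θ) = y/182
sec²(θ) · dθ/dt = (1/182) · dy/dt
dθ/dt = cos²(θ)/182 · 5 = 182/(182² + 57²) · 5
dθ/dt = 0.025019 rad/s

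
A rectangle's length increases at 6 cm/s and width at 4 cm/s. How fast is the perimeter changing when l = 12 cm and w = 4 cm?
20 cm/s

P = 2(l + w)
dP/dt = 2(dl/dt + dw/dt) = 2(6 + 4) = 20 cm/s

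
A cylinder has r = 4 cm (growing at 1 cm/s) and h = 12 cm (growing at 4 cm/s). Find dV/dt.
160π cm³/s

V = πr²h
dV/dt = 2πrh·dr/dt + πr²·dh/dt
= 2π(4)(12)(1) + π(4)²(4)
= 160π cm³/s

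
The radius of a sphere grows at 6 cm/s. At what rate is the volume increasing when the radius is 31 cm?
23064π cm³/s

V = (4/3)πr³
dV/dt = dV/dr · dr/dt = 4πr² · 6
At r = 31: dV/dt = 23064π cm³/s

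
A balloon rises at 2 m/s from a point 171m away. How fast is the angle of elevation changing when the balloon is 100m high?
0.008715 rad/s

tan(θ) = y/171
sec²(θ) · dθ/dt = (1/171) · dy/dt
dθ/dt = cos²(θ)/171 · 2 = 171/(171² + 100²) · 2
dθ/dt = 0.008715 rad/s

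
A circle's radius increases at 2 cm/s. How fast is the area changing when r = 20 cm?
80π cm²/s

A = πr²
dA/dt = 2πr · dr/dt = 2π(20)(2) = 80π cm²/s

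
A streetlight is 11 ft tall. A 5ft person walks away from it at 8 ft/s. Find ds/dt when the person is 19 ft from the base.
20/3 ft/s

By similar triangles: 11/(x+s) = 5/s
Solving: s = 5x/6
ds/dt = 5/6 · dx/dt = 5/6 · 8 = 20/3 ft/s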